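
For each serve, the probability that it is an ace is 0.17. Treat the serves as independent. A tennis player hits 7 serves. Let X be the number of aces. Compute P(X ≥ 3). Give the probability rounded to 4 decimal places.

X ~ Binomial(7, 0.17); P(X ≥ 3) = Σ C(7,k) p^k (1−p)^(7−k) over k:
  k=3: C(7,3)·0.17^3·0.83^4 = 0.081607
  k=4: C(7,4)·0.17^4·0.83^3 = 0.016715
  k=5: C(7,5)·0.17^5·0.83^2 = 0.002054
  k=6: C(7,6)·0.17^6·0.83^1 = 0.000140
  k=7: C(7,7)·0.17^7·0.83^0 = 0.000004
Total = 0.100520

0.1005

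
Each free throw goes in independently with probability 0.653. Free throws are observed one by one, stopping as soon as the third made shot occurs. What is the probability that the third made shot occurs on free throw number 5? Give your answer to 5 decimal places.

0.20116

Y = trial on which the third success occurs; negative binomial, r=3, p=0.653.
P(Y=5) = C(4,2) · p^3 · (1−p)^2
= 6 · 0.27845 · 0.12041 = 0.2011638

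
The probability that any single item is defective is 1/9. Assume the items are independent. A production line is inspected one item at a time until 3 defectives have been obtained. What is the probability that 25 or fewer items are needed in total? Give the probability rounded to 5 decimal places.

Finishing within 25 items ⇔ at least 3 successes in the first 25. With X ~ Binomial(25, 0.111111), P(Y ≤ 25) = 1 − P(X ≤ 2).
  k=0: C(25,0)·0.111111^0·0.888889^25 = 0.0526244
  k=1: C(25,1)·0.111111^1·0.888889^24 = 0.1644512
  k=2: C(25,2)·0.111111^2·0.888889^23 = 0.2466768
1 − 0.4637523 = 0.5362477

0.53625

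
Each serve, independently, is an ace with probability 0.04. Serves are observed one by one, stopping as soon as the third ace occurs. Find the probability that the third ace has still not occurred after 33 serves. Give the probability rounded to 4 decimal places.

Needing more than 33 serves ⇔ fewer than 3 successes in the first 33. With X ~ Binomial(33, 0.04), P(Y > 33) = P(X ≤ 2).
  k=0: C(33,0)·0.04^0·0.96^33 = 0.259986
  k=1: C(33,1)·0.04^1·0.96^32 = 0.357481
  k=2: C(33,2)·0.04^2·0.96^31 = 0.238321
P(X ≤ 2) = 0.855789

0.8558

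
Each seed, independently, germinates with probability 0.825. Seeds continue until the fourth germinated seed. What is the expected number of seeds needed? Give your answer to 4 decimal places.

Y = total seeds until the fourth success; negative binomial with r=4, p=0.825.
E[Y] = r / p = 4 / 0.825 = 4.848485

4.8485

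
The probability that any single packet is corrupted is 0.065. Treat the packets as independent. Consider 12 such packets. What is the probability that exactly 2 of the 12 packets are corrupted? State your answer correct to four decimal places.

X ~ Binomial(n=12, p=0.065).
P(X=2) = C(12,2) · p^2 · (1−p)^10
= 66 · 0.004225 · 0.51064 = 0.142392

0.1424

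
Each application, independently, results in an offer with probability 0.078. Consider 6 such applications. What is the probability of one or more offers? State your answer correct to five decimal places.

0.38569

P(at least one) = 1 − P(none) = 1 − (1 − 0.078)^6
= 1 − 0.6143071 = 0.3856929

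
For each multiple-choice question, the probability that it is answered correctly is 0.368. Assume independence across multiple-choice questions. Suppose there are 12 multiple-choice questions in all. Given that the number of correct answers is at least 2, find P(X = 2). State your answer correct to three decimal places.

X ~ Binomial(12, 0.368). Want P(X=2 | X≥2) = P(X=2) / P(X≥2).
P(X=2) = C(12,2)·0.368^2·0.632^10 = 0.09087
P(X≥2) = 1 − 0.00406 − 0.02837 = 0.96757
Ratio = 0.09087 / 0.96757 = 0.09391

0.094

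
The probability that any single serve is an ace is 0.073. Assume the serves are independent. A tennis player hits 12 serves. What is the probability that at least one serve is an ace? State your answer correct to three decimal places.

P(at least one) = 1 − P(none) = 1 − (1 − 0.073)^12
= 1 − 0.40268 = 0.59732

0.597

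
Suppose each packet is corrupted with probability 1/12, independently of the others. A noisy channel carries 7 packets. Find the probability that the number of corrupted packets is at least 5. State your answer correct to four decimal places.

0.0001

X ~ Binomial(7, 0.083333); P(X ≥ 5) = Σ C(7,k) p^k (1−p)^(7−k) over k:
  k=5: C(7,5)·0.083333^5·0.916667^2 = 0.000071
  k=6: C(7,6)·0.083333^6·0.916667^1 = 0.000002
  k=7: C(7,7)·0.083333^7·0.916667^0 = 0.000000
Total = 0.000073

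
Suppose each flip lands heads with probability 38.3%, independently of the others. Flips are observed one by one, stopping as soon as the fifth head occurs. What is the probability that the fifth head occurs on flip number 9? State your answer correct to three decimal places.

0.084

Y = trial on which the fifth success occurs; negative binomial, r=5, p=0.383.
P(Y=9) = C(8,4) · p^5 · (1−p)^4
= 70 · 0.0082413 · 0.14492 = 0.08361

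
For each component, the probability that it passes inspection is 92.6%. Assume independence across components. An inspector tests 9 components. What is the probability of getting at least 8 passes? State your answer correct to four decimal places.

0.8607

X ~ Binomial(9, 0.926); P(X ≥ 8) = Σ C(9,k) p^k (1−p)^(9−k) over k:
  k=8: C(9,8)·0.926^8·0.074^1 = 0.360049
  k=9: C(9,9)·0.926^9·0.074^0 = 0.500609
Total = 0.860659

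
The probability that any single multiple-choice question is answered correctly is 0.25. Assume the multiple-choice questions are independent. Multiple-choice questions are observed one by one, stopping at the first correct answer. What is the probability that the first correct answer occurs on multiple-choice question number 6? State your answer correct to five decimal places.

0.05933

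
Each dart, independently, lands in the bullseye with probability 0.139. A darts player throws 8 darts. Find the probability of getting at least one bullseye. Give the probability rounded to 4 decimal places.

0.6980

P(at least one) = 1 − P(none) = 1 − (1 − 0.139)^8
= 1 − 0.302013 = 0.697987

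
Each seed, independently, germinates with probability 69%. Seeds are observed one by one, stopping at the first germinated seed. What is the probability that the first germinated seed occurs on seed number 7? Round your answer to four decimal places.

0.0006

Geometric (trials to first success), p = 0.69.
P(Y = 7) = (1−p)^6 · p = 0.0008875 · 0.69 = 0.000612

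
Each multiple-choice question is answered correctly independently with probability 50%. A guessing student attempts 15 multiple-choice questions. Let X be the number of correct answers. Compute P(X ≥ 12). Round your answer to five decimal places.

0.01758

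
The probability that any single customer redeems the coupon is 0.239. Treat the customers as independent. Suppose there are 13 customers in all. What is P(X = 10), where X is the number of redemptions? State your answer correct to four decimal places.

0.0001

X ~ Binomial(n=13, p=0.239).
P(X=10) = C(13,10) · p^10 · (1−p)^3
= 286 · 6.0811e-07 · 0.44071 = 0.000077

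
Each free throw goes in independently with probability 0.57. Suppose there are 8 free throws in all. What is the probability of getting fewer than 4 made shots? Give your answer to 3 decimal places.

0.224

X ~ Binomial(8, 0.57); P(X ≤ 3) = Σ C(8,k) p^k (1−p)^(8−k) over k:
  k=0: C(8,0)·0.57^0·0.43^8 = 0.00117
  k=1: C(8,1)·0.57^1·0.43^7 = 0.01239
  k=2: C(8,2)·0.57^2·0.43^6 = 0.05751
  k=3: C(8,3)·0.57^3·0.43^5 = 0.15246
Total = 0.22353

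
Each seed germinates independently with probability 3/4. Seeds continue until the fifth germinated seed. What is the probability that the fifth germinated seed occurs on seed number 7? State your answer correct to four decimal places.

0.2225

Y = trial on which the fifth success occurs; negative binomial, r=5, p=0.75.
P(Y=7) = C(6,4) · p^5 · (1−p)^2
= 15 · 0.2373 · 0.0625 = 0.222473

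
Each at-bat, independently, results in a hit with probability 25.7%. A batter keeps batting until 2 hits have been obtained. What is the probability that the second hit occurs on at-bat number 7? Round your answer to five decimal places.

0.08973

Y = trial on which the second success occurs; negative binomial, r=2, p=0.257.
P(Y=7) = C(6,1) · p^2 · (1−p)^5
= 6 · 0.066049 · 0.22644 = 0.0897349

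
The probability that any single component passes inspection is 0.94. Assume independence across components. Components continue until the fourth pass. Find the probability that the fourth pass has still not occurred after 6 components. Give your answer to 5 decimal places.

0.00376

Needing more than 6 components ⇔ fewer than 4 successes in the first 6. With X ~ Binomial(6, 0.94), P(Y > 6) = P(X ≤ 3).
  k=0: C(6,0)·0.94^0·0.06^6 = 0.0000000
  k=1: C(6,1)·0.94^1·0.06^5 = 0.0000044
  k=2: C(6,2)·0.94^2·0.06^4 = 0.0001718
  k=3: C(6,3)·0.94^3·0.06^3 = 0.0035881
P(X ≤ 3) = 0.0037643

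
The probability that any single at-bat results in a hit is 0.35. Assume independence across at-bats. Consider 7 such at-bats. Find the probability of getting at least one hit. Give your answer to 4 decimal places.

P(at least one) = 1 − P(none) = 1 − (1 − 0.35)^7
= 1 − 0.049022 = 0.950978

0.9510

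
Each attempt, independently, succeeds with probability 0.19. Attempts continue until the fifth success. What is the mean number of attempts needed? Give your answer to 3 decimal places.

Y = total attempts until the fifth success; negative binomial with r=5, p=0.19.
E[Y] = r / p = 5 / 0.19 = 26.31579

26.316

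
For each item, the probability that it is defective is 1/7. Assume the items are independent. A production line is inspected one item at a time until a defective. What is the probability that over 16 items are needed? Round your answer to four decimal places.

Y = number of items to the first success; geometric, p = 0.142857.
P(Y > 16) = P(first 16 all fail) = (1−p)^16 = 0.084889

0.0849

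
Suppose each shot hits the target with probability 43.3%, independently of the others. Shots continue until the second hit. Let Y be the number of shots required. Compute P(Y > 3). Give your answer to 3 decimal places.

Needing more than 3 shots ⇔ fewer than 2 successes in the first 3. With X ~ Binomial(3, 0.433), P(Y > 3) = P(X ≤ 1).
  k=0: C(3,0)·0.433^0·0.567^3 = 0.18228
  k=1: C(3,1)·0.433^1·0.567^2 = 0.41761
P(X ≤ 1) = 0.59990

0.600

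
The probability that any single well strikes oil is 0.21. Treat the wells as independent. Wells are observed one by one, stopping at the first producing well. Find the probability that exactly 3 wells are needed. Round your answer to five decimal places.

Geometric (trials to first success), p = 0.21.
P(Y = 3) = (1−p)^2 · p = 0.6241 · 0.21 = 0.1310610

0.13106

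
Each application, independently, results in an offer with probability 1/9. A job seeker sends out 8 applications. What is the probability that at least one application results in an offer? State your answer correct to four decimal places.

P(at least one) = 1 − P(none) = 1 − (1 − 0.111111)^8
= 1 − 0.389744 = 0.610256

0.6103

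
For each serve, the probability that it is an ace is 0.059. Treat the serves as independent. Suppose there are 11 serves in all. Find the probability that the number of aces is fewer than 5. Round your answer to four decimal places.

X ~ Binomial(11, 0.059); P(X ≤ 4) = Σ C(11,k) p^k (1−p)^(11−k) over k:
  k=0: C(11,0)·0.059^0·0.941^11 = 0.512255
  k=1: C(11,1)·0.059^1·0.941^10 = 0.353298
  k=2: C(11,2)·0.059^2·0.941^9 = 0.110758
  k=3: C(11,3)·0.059^3·0.941^8 = 0.020833
  k=4: C(11,4)·0.059^4·0.941^7 = 0.002612
Total = 0.999756

0.9998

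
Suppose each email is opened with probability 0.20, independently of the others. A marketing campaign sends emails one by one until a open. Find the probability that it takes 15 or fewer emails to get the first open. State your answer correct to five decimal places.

Y = number of emails to the first success; geometric, p = 0.20.
P(Y ≤ 15) = 1 − (1−p)^15 = 1 − 0.0351844 = 0.9648156

0.96482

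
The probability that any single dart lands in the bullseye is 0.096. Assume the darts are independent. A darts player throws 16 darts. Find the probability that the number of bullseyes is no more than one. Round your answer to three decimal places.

X ~ Binomial(16, 0.096); P(X ≤ 1) = Σ C(16,k) p^k (1−p)^(16−k) over k:
  k=0: C(16,0)·0.096^0·0.904^16 = 0.19893
  k=1: C(16,1)·0.096^1·0.904^15 = 0.33800
Total = 0.53693

0.537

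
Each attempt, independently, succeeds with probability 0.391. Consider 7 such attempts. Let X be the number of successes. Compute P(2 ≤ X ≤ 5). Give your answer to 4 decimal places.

0.8127

X ~ Binomial(7, 0.391); P(2 ≤ X ≤ 5) = Σ C(7,k) p^k (1−p)^(7−k) over k:
  k=2: C(7,2)·0.391^2·0.609^5 = 0.268942
  k=3: C(7,3)·0.391^3·0.609^4 = 0.287785
  k=4: C(7,4)·0.391^4·0.609^3 = 0.184768
  k=5: C(7,5)·0.391^5·0.609^2 = 0.071177
Total = 0.812672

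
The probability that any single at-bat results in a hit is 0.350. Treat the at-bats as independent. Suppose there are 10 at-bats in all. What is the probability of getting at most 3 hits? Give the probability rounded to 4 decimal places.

X ~ Binomial(10, 0.35); P(X ≤ 3) = Σ C(10,k) p^k (1−p)^(10−k) over k:
  k=0: C(10,0)·0.35^0·0.65^10 = 0.013463
  k=1: C(10,1)·0.35^1·0.65^9 = 0.072492
  k=2: C(10,2)·0.35^2·0.65^8 = 0.175653
  k=3: C(10,3)·0.35^3·0.65^7 = 0.252220
Total = 0.513827

0.5138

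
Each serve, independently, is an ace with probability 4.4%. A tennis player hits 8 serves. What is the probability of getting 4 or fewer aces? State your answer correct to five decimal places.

0.99999

X ~ Binomial(8, 0.044); P(X ≤ 4) = Σ C(8,k) p^k (1−p)^(8−k) over k:
  k=0: C(8,0)·0.044^0·0.956^8 = 0.6976910
  k=1: C(8,1)·0.044^1·0.956^7 = 0.2568904
  k=2: C(8,2)·0.044^2·0.956^6 = 0.0413819
  k=3: C(8,3)·0.044^3·0.956^5 = 0.0038092
  k=4: C(8,4)·0.044^4·0.956^4 = 0.0002191
Total = 0.9999917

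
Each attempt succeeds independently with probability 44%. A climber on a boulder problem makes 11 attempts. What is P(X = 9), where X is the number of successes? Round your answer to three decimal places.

0.011

X ~ Binomial(n=11, p=0.44).
P(X=9) = C(11,9) · p^9 · (1−p)^2
= 55 · 0.00061812 · 0.3136 = 0.01066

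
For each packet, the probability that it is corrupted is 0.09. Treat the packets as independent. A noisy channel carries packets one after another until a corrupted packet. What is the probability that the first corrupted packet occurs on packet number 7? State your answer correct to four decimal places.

0.0511

Geometric (trials to first success), p = 0.09.
P(Y = 7) = (1−p)^6 · p = 0.56787 · 0.09 = 0.051108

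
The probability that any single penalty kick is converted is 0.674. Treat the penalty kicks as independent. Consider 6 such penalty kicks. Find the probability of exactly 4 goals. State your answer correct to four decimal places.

X ~ Binomial(n=6, p=0.674).
P(X=4) = C(6,4) · p^4 · (1−p)^2
= 15 · 0.20637 · 0.10628 = 0.328977

0.3290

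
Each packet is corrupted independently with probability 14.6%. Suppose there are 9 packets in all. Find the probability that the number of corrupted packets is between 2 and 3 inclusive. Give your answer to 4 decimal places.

0.3556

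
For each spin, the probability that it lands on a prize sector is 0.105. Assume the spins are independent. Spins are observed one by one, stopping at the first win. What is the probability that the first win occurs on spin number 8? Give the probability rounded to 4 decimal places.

Geometric (trials to first success), p = 0.105.
P(Y = 8) = (1−p)^7 · p = 0.46 · 0.105 = 0.048300

0.0483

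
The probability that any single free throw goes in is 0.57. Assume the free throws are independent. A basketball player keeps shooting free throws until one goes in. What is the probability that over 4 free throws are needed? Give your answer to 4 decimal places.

Y = number of free throws to the first success; geometric, p = 0.57.
P(Y > 4) = P(first 4 all fail) = (1−p)^4 = 0.034188

0.0342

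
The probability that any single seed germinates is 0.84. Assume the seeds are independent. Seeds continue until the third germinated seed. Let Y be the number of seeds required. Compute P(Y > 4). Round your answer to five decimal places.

Needing more than 4 seeds ⇔ fewer than 3 successes in the first 4. With X ~ Binomial(4, 0.84), P(Y > 4) = P(X ≤ 2).
  k=0: C(4,0)·0.84^0·0.16^4 = 0.0006554
  k=1: C(4,1)·0.84^1·0.16^3 = 0.0137626
  k=2: C(4,2)·0.84^2·0.16^2 = 0.1083802
P(X ≤ 2) = 0.1227981

0.12280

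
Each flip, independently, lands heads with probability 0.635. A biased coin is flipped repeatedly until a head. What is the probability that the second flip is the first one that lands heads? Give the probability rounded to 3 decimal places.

Geometric (trials to first success), p = 0.635.
P(Y = 2) = (1−p)^1 · p = 0.365 · 0.635 = 0.23178

0.232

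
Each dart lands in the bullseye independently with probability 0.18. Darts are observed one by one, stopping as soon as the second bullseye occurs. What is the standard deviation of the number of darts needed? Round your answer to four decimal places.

7.1146

Y = total darts until the second success; negative binomial with r=2, p=0.18.
SD(Y) = √[r(1−p)/p²] = √(50.617284) = 7.114582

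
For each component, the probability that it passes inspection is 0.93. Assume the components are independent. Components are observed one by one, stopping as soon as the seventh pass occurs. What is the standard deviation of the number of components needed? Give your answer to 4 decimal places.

0.7527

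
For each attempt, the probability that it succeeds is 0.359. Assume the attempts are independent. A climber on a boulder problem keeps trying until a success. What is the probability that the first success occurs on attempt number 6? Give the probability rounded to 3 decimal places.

Geometric (trials to first success), p = 0.359.
P(Y = 6) = (1−p)^5 · p = 0.10822 · 0.359 = 0.03885

0.039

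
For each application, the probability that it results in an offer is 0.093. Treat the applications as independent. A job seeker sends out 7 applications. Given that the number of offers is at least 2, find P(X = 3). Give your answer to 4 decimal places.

0.1437

X ~ Binomial(7, 0.093). Want P(X=3 | X≥2) = P(X=3) / P(X≥2).
P(X=3) = C(7,3)·0.093^3·0.907^4 = 0.019052
P(X≥2) = 1 − 0.504953 − 0.362430 = 0.132616
Ratio = 0.019052 / 0.132616 = 0.143664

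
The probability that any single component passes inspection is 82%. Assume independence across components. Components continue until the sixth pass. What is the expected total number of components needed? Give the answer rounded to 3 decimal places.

Y = total components until the sixth success; negative binomial with r=6, p=0.82.
E[Y] = r / p = 6 / 0.82 = 7.31707

7.317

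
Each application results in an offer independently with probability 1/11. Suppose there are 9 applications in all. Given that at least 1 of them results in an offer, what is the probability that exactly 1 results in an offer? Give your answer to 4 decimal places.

X ~ Binomial(9, 0.090909). Want P(X=1 | X≥1) = P(X=1) / P(X≥1).
P(X=1) = C(9,1)·0.090909^1·0.909091^8 = 0.381688
P(X≥1) = 1 − 0.424098 = 0.575902
Ratio = 0.381688 / 0.575902 = 0.662765

0.6628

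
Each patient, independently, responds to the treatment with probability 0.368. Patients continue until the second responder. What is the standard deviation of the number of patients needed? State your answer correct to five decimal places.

Y = total patients until the second success; negative binomial with r=2, p=0.368.
SD(Y) = √[r(1−p)/p²] = √(9.3336484) = 3.0551020

3.05510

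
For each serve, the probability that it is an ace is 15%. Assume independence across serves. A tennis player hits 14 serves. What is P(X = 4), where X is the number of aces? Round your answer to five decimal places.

0.09977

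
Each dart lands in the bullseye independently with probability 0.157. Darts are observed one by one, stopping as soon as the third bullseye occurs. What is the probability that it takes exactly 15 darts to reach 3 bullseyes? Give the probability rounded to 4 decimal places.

Y = trial on which the third success occurs; negative binomial, r=3, p=0.157.
P(Y=15) = C(14,2) · p^3 · (1−p)^12
= 91 · 0.0038699 · 0.1288 = 0.045360

0.0454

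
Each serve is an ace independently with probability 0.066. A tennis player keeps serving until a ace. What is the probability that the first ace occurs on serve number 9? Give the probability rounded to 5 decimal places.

0.03822

Geometric (trials to first success), p = 0.066.
P(Y = 9) = (1−p)^8 · p = 0.57913 · 0.066 = 0.0382225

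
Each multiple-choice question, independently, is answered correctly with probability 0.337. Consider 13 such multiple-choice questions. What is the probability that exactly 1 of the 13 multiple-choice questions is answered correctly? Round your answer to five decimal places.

X ~ Binomial(n=13, p=0.337).
P(X=1) = C(13,1) · p^1 · (1−p)^12
= 13 · 0.337 · 0.0072138 = 0.0316035

0.03160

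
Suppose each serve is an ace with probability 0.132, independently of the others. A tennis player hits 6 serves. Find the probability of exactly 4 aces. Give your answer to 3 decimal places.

0.003

X ~ Binomial(n=6, p=0.132).
P(X=4) = C(6,4) · p^4 · (1−p)^2
= 15 · 0.0003036 · 0.75342 = 0.00343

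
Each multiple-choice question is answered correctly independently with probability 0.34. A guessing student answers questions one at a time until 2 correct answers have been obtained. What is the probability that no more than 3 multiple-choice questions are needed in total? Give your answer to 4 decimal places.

Finishing within 3 multiple-choice questions ⇔ at least 2 successes in the first 3. With X ~ Binomial(3, 0.34), P(Y ≤ 3) = 1 − P(X ≤ 1).
  k=0: C(3,0)·0.34^0·0.66^3 = 0.287496
  k=1: C(3,1)·0.34^1·0.66^2 = 0.444312
1 − 0.731808 = 0.268192

0.2682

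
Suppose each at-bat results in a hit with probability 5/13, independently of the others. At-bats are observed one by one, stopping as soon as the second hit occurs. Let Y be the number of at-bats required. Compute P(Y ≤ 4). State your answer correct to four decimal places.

Finishing within 4 at-bats ⇔ at least 2 successes in the first 4. With X ~ Binomial(4, 0.384615), P(Y ≤ 4) = 1 − P(X ≤ 1).
  k=0: C(4,0)·0.384615^0·0.615385^4 = 0.143412
  k=1: C(4,1)·0.384615^1·0.615385^3 = 0.358531
1 − 0.501943 = 0.498057

0.4981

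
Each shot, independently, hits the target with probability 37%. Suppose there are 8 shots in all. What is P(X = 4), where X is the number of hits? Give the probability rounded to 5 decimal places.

0.20667

X ~ Binomial(n=8, p=0.37).
P(X=4) = C(8,4) · p^4 · (1−p)^4
= 70 · 0.018742 · 0.15753 = 0.2066651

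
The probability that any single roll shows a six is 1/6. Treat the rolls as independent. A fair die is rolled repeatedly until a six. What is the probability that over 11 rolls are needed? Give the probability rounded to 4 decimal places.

0.1346

Y = number of rolls to the first success; geometric, p = 0.166667.
P(Y > 11) = P(first 11 all fail) = (1−p)^11 = 0.134588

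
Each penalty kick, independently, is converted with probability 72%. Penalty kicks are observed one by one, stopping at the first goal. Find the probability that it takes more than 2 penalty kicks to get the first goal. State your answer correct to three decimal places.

Y = number of penalty kicks to the first success; geometric, p = 0.72.
P(Y > 2) = P(first 2 all fail) = (1−p)^2 = 0.07840

0.078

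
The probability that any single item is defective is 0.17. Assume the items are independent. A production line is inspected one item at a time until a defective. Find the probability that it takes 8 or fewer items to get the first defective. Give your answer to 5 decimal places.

0.77477

Y = number of items to the first success; geometric, p = 0.17.
P(Y ≤ 8) = 1 − (1−p)^8 = 1 − 0.2252292 = 0.7747708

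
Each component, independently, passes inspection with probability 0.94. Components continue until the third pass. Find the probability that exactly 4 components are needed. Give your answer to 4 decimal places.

Y = trial on which the third success occurs; negative binomial, r=3, p=0.94.
P(Y=4) = C(3,2) · p^3 · (1−p)^1
= 3 · 0.83058 · 0.06 = 0.149505

0.1495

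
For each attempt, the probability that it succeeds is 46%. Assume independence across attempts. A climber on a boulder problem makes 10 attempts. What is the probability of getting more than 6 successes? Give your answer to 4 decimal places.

X ~ Binomial(10, 0.46); P(X ≥ 7) = Σ C(10,k) p^k (1−p)^(10−k) over k:
  k=7: C(10,7)·0.46^7·0.54^3 = 0.082351
  k=8: C(10,8)·0.46^8·0.54^2 = 0.026306
  k=9: C(10,9)·0.46^9·0.54^1 = 0.004980
  k=10: C(10,10)·0.46^10·0.54^0 = 0.000424
Total = 0.114061

0.1141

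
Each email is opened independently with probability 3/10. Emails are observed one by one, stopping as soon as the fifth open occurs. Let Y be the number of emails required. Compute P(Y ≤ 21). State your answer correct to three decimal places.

0.802

Finishing within 21 emails ⇔ at least 5 successes in the first 21. With X ~ Binomial(21, 0.30), P(Y ≤ 21) = 1 − P(X ≤ 4).
  k=0: C(21,0)·0.30^0·0.70^21 = 0.00056
  k=1: C(21,1)·0.30^1·0.70^20 = 0.00503
  k=2: C(21,2)·0.30^2·0.70^19 = 0.02154
  k=3: C(21,3)·0.30^3·0.70^18 = 0.05848
  k=4: C(21,4)·0.30^4·0.70^17 = 0.11278
1 − 0.19838 = 0.80162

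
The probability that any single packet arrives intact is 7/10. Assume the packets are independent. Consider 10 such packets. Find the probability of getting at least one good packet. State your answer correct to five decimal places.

P(at least one) = 1 − P(none) = 1 − (1 − 0.70)^10
= 1 − 0.0000059 = 0.9999941

0.99999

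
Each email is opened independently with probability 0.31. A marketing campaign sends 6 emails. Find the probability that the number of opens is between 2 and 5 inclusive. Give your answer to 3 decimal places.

0.600

X ~ Binomial(6, 0.31); P(2 ≤ X ≤ 5) = Σ C(6,k) p^k (1−p)^(6−k) over k:
  k=2: C(6,2)·0.31^2·0.69^4 = 0.32675
  k=3: C(6,3)·0.31^3·0.69^3 = 0.19573
  k=4: C(6,4)·0.31^4·0.69^2 = 0.06595
  k=5: C(6,5)·0.31^5·0.69^1 = 0.01185
Total = 0.60028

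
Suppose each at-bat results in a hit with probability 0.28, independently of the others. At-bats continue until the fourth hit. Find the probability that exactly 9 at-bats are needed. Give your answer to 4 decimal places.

0.0666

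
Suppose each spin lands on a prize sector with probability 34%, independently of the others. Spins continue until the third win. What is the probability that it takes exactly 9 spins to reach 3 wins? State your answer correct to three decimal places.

0.091

Y = trial on which the third success occurs; negative binomial, r=3, p=0.34.
P(Y=9) = C(8,2) · p^3 · (1−p)^6
= 28 · 0.039304 · 0.082654 = 0.09096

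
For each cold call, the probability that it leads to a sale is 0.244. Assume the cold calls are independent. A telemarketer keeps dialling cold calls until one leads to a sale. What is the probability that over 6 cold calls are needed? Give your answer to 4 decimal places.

0.1867

Y = number of cold calls to the first success; geometric, p = 0.244.
P(Y > 6) = P(first 6 all fail) = (1−p)^6 = 0.186694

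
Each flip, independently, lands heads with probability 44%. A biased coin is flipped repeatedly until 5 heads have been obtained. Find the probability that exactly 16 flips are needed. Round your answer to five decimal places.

0.03824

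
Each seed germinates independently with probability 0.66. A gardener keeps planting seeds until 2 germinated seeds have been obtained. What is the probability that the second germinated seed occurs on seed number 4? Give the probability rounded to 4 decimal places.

0.1511

Y = trial on which the second success occurs; negative binomial, r=2, p=0.66.
P(Y=4) = C(3,1) · p^2 · (1−p)^2
= 3 · 0.4356 · 0.1156 = 0.151066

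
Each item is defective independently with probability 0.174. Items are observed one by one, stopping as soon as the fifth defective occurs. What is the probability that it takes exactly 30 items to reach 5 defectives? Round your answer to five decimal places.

0.03184

Y = trial on which the fifth success occurs; negative binomial, r=5, p=0.174.
P(Y=30) = C(29,4) · p^5 · (1−p)^25
= 23751 · 0.00015949 · 0.0084043 = 0.0318368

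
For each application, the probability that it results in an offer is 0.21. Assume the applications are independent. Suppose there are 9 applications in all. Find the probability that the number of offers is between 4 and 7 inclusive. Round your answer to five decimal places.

0.09940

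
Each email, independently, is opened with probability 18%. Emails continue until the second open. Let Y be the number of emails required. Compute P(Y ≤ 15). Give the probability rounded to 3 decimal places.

Finishing within 15 emails ⇔ at least 2 successes in the first 15. With X ~ Binomial(15, 0.18), P(Y ≤ 15) = 1 − P(X ≤ 1).
  k=0: C(15,0)·0.18^0·0.82^15 = 0.05096
  k=1: C(15,1)·0.18^1·0.82^14 = 0.16779
1 − 0.21874 = 0.78126

0.781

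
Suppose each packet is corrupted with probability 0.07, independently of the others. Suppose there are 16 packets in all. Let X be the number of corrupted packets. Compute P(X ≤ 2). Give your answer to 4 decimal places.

0.9031

X ~ Binomial(16, 0.07); P(X ≤ 2) = Σ C(16,k) p^k (1−p)^(16−k) over k:
  k=0: C(16,0)·0.07^0·0.93^16 = 0.313132
  k=1: C(16,1)·0.07^1·0.93^15 = 0.377105
  k=2: C(16,2)·0.07^2·0.93^14 = 0.212882
Total = 0.903119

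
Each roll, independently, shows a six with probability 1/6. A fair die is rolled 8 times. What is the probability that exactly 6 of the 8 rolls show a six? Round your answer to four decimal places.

X ~ Binomial(n=8, p=0.166667).
P(X=6) = C(8,6) · p^6 · (1−p)^2
= 28 · 2.1433e-05 · 0.69444 = 0.000417

0.0004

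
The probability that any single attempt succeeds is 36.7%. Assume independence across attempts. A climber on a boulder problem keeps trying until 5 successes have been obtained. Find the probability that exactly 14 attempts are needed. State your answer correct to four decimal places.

Y = trial on which the fifth success occurs; negative binomial, r=5, p=0.367.
P(Y=14) = C(13,4) · p^5 · (1−p)^9
= 715 · 0.0066578 · 0.016317 = 0.077673

0.0777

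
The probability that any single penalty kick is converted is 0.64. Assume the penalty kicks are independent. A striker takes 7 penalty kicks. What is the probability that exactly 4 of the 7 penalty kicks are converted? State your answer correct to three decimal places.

0.274

X ~ Binomial(n=7, p=0.64).
P(X=4) = C(7,4) · p^4 · (1−p)^3
= 35 · 0.16777 · 0.046656 = 0.27397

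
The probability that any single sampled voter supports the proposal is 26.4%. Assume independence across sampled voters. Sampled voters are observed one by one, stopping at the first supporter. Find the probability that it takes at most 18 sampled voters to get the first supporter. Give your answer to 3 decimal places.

Y = number of sampled voters to the first success; geometric, p = 0.264.
P(Y ≤ 18) = 1 − (1−p)^18 = 1 − 0.00402 = 0.99598

0.996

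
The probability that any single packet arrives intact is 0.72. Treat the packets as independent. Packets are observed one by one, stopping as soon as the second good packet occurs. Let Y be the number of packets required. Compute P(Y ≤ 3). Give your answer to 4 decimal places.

0.8087

Finishing within 3 packets ⇔ at least 2 successes in the first 3. With X ~ Binomial(3, 0.72), P(Y ≤ 3) = 1 − P(X ≤ 1).
  k=0: C(3,0)·0.72^0·0.28^3 = 0.021952
  k=1: C(3,1)·0.72^1·0.28^2 = 0.169344
1 − 0.191296 = 0.808704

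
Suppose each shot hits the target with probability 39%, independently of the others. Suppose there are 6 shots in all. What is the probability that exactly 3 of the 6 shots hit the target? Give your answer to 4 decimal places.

0.2693

X ~ Binomial(n=6, p=0.39).
P(X=3) = C(6,3) · p^3 · (1−p)^3
= 20 · 0.059319 · 0.22698 = 0.269286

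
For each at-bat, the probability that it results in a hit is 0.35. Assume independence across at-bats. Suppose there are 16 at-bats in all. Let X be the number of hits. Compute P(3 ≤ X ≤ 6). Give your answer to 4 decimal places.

X ~ Binomial(16, 0.35); P(3 ≤ X ≤ 6) = Σ C(16,k) p^k (1−p)^(16−k) over k:
  k=3: C(16,3)·0.35^3·0.65^13 = 0.088770
  k=4: C(16,4)·0.35^4·0.65^12 = 0.155347
  k=5: C(16,5)·0.35^5·0.65^11 = 0.200757
  k=6: C(16,6)·0.35^6·0.65^10 = 0.198183
Total = 0.643057

0.6431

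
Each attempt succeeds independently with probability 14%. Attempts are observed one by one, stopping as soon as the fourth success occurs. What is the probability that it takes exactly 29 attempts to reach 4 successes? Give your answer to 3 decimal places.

0.029

Y = trial on which the fourth success occurs; negative binomial, r=4, p=0.14.
P(Y=29) = C(28,3) · p^4 · (1−p)^25
= 3276 · 0.00038416 · 0.023039 = 0.02899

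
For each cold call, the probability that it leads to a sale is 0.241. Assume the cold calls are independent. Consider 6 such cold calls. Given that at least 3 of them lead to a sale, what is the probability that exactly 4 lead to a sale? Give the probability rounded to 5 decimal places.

X ~ Binomial(6, 0.241). Want P(X=4 | X≥3) = P(X=4) / P(X≥3).
P(X=4) = C(6,4)·0.241^4·0.759^2 = 0.0291503
P(X≥3) = 1 − 0.1911836 − 0.3642312 − 0.2891295 = 0.1554556
Ratio = 0.0291503 / 0.1554556 = 0.1875152

0.18752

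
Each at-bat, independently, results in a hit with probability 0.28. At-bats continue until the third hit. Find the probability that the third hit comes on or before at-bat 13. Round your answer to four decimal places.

Finishing within 13 at-bats ⇔ at least 3 successes in the first 13. With X ~ Binomial(13, 0.28), P(Y ≤ 13) = 1 − P(X ≤ 2).
  k=0: C(13,0)·0.28^0·0.72^13 = 0.013974
  k=1: C(13,1)·0.28^1·0.72^12 = 0.070647
  k=2: C(13,2)·0.28^2·0.72^11 = 0.164842
1 − 0.249463 = 0.750537

0.7505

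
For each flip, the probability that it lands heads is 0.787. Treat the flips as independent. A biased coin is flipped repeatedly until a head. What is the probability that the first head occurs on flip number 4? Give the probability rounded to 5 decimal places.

0.00761

Geometric (trials to first success), p = 0.787.
P(Y = 4) = (1−p)^3 · p = 0.0096636 · 0.787 = 0.0076053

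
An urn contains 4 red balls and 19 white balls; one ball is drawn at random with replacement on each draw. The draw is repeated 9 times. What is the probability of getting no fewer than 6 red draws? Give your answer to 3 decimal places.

0.001

X ~ Binomial(9, 0.173913); P(X ≥ 6) = Σ C(9,k) p^k (1−p)^(9−k) over k:
  k=6: C(9,6)·0.173913^6·0.826087^3 = 0.00131
  k=7: C(9,7)·0.173913^7·0.826087^2 = 0.00012
  k=8: C(9,8)·0.173913^8·0.826087^1 = 0.00001
  k=9: C(9,9)·0.173913^9·0.826087^0 = 0.00000
Total = 0.00143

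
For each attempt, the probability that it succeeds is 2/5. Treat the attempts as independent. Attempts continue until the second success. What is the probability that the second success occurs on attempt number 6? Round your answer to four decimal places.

0.1037

Y = trial on which the second success occurs; negative binomial, r=2, p=0.40.
P(Y=6) = C(5,1) · p^2 · (1−p)^4
= 5 · 0.16 · 0.1296 = 0.103680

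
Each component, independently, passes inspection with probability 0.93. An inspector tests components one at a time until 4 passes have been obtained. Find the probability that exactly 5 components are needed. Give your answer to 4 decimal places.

Y = trial on which the fourth success occurs; negative binomial, r=4, p=0.93.
P(Y=5) = C(4,3) · p^4 · (1−p)^1
= 4 · 0.74805 · 0.07 = 0.209455

0.2095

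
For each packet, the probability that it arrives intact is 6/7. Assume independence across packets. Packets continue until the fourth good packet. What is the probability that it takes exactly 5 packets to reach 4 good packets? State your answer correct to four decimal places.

0.3084

Y = trial on which the fourth success occurs; negative binomial, r=4, p=0.857143.
P(Y=5) = C(4,3) · p^4 · (1−p)^1
= 4 · 0.53978 · 0.14286 = 0.308443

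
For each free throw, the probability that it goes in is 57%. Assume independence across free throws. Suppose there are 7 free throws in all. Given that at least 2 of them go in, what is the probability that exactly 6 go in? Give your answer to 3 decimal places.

X ~ Binomial(7, 0.57). Want P(X=6 | X≥2) = P(X=6) / P(X≥2).
P(X=6) = C(7,6)·0.57^6·0.43^1 = 0.10323
P(X≥2) = 1 − 0.00272 − 0.02522 = 0.97206
Ratio = 0.10323 / 0.97206 = 0.10620

0.106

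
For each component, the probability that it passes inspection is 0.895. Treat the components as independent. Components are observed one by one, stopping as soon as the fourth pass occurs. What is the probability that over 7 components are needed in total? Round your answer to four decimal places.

0.0033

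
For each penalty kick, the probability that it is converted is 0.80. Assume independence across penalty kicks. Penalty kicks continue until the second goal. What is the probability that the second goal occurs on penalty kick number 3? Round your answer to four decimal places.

0.2560

Y = trial on which the second success occurs; negative binomial, r=2, p=0.80.
P(Y=3) = C(2,1) · p^2 · (1−p)^1
= 2 · 0.64 · 0.2 = 0.256000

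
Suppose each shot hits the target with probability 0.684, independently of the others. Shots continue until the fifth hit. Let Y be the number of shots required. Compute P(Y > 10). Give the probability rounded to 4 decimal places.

0.0602

Needing more than 10 shots ⇔ fewer than 5 successes in the first 10. With X ~ Binomial(10, 0.684), P(Y > 10) = P(X ≤ 4).
  k=0: C(10,0)·0.684^0·0.316^10 = 0.000010
  k=1: C(10,1)·0.684^1·0.316^9 = 0.000215
  k=2: C(10,2)·0.684^2·0.316^8 = 0.002093
  k=3: C(10,3)·0.684^3·0.316^7 = 0.012083
  k=4: C(10,4)·0.684^4·0.316^6 = 0.045768
P(X ≤ 4) = 0.060169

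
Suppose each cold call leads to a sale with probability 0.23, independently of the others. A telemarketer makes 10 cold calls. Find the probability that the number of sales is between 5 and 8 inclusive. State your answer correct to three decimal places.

0.057

X ~ Binomial(10, 0.23); P(5 ≤ X ≤ 8) = Σ C(10,k) p^k (1−p)^(10−k) over k:
  k=5: C(10,5)·0.23^5·0.77^5 = 0.04390
  k=6: C(10,6)·0.23^6·0.77^4 = 0.01093
  k=7: C(10,7)·0.23^7·0.77^3 = 0.00187
  k=8: C(10,8)·0.23^8·0.77^2 = 0.00021
Total = 0.05691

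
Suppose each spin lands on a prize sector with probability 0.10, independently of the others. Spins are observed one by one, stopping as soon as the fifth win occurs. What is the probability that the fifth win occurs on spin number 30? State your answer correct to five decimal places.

0.01705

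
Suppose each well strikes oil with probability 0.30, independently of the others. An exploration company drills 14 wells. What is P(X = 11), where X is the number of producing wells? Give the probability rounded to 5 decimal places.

X ~ Binomial(n=14, p=0.30).
P(X=11) = C(14,11) · p^11 · (1−p)^3
= 364 · 1.7715e-06 · 0.343 = 0.0002212

0.00022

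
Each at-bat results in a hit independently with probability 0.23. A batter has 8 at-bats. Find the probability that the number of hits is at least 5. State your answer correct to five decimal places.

X ~ Binomial(8, 0.23); P(X ≥ 5) = Σ C(8,k) p^k (1−p)^(8−k) over k:
  k=5: C(8,5)·0.23^5·0.77^3 = 0.0164551
  k=6: C(8,6)·0.23^6·0.77^2 = 0.0024576
  k=7: C(8,7)·0.23^7·0.77^1 = 0.0002097
  k=8: C(8,8)·0.23^8·0.77^0 = 0.0000078
Total = 0.0191302

0.01913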